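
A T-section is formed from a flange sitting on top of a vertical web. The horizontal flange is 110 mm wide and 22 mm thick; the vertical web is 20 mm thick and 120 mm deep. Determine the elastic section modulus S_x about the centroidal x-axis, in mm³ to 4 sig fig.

Decompose the section into non-overlapping parts with the origin at the bottom-left of its bounding rectangle.
Flange: 110 × 22, A = 2 420 mm², y = 131 mm, Ī = 97606.7 mm⁴.
Web: 20 × 120, A = 2 400 mm², y = 60 mm, Ī = 2 880 000 mm⁴.
Centroid: ȳ = ΣA·y / ΣA = 95.6473 mm.
Transfer each piece to the centroidal x-axis using Ī + A·d² with d = y − 95.6473:
  flange: d = 35.3527 mm → contributes +3 122 155 mm⁴
  web: d = -35.6473 mm → contributes +5 929 752 mm⁴
Total I = 9 051 907 mm⁴.
Extreme fibre distance c = 95.6473 mm; S = I/c = 94638.4 mm³.

S_x ≈ 9.464 × 10⁴ mm³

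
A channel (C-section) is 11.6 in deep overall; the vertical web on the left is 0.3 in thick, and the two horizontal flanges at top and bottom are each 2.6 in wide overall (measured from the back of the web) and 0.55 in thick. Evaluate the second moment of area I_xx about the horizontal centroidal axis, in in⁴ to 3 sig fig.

Break the section into simple shapes (no overlaps), measuring from the bottom-left corner of the bounding box.
Web: 0.3 × 11.6, A = 3.48 in², y = 5.8 in, Ī = 39.022 in⁴.
Top flange (beyond web): 2.3 × 0.55, A = 1.265 in², y = 11.325 in, Ī = 0.031889 in⁴.
Bottom flange (beyond web): 2.3 × 0.55, A = 1.265 in², y = 0.275 in, Ī = 0.031889 in⁴.
By symmetry the centroid is at mid-height, ȳ = 5.8 in.
Transfer each piece to the horizontal centroidal axis using Ī + A·d² with d = y − 5.8:
  web: d = 0 in → contributes +39.022 in⁴
  top flange (beyond web): d = 5.525 in → contributes +38.647 in⁴
  bottom flange (beyond web): d = -5.525 in → contributes +38.647 in⁴
Total I = 116.32 in⁴.

I_xx ≈ 116 in⁴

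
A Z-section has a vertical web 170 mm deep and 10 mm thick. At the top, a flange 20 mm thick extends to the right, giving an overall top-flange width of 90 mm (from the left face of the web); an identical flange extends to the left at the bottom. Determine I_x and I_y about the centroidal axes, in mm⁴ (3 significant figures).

Split into non-overlapping primitives; take the origin at the lower-left of the bounding box.
Web: 10 × 170, A = 1 700 mm², y = 85 mm, Ī = 4 094 167 mm⁴.
Top flange (beyond web): 80 × 20, A = 1 600 mm², y = 160 mm, Ī = 53 333 mm⁴.
Bottom flange (beyond web): 80 × 20, A = 1 600 mm², y = 10 mm, Ī = 53 333 mm⁴.
Centroid: ȳ = ΣA·y / ΣA = 85 mm.
Transfer each piece to the centroidal x-axis using Ī + A·d² with d = y − 85:
  web: d = 0 mm → contributes +4 094 167 mm⁴
  top flange (beyond web): d = 75 mm → contributes +9 053 333 mm⁴
  bottom flange (beyond web): d = -75 mm → contributes +9 053 333 mm⁴
Total I = 22 200 833 mm⁴.
For the y-axis: x̄ = 85 mm.
Repeating about the centroidal y-axis gives I_y = 8 200 833 mm⁴.

I_x ≈ 2.22 × 10⁷ mm⁴, I_y ≈ 8.20 × 10⁶ mm⁴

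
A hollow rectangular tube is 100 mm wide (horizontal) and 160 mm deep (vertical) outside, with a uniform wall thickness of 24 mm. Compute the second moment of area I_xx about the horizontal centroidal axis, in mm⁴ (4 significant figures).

I_xx ≈ 2.805 × 10⁷ mm⁴

Break the section into simple shapes (no overlaps), measuring from the bottom-left corner of the bounding box.
Outer rectangle: 100 × 160, A = 16 000 mm², y = 80 mm, Ī = 34 133 333 mm⁴.
Inner void (subtracted): 52 × 112, A = 5 824 mm², y = 80 mm, Ī = 6 088 021 mm⁴.
By symmetry the centroid is at mid-height, ȳ = 80 mm.
All pieces are centred on the horizontal centroidal axis, so I = ΣĪ (holes subtracted) = 28 045 312 mm⁴.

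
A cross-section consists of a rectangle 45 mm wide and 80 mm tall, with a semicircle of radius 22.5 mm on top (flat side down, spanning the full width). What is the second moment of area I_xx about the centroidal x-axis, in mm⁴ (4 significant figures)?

I_xx ≈ 3.547 × 10⁶ mm⁴

Split into non-overlapping primitives; take the origin at the lower-left of the bounding box.
Rectangular body: 45 × 80, A = 3 600 mm², y = 40 mm, Ī = 1 920 000 mm⁴.
Semicircular cap: semicircle r = 22.5, A = 795.216 mm², y = 89.5493 mm, Ī = 28129.5 mm⁴.
Centroid: ȳ = ΣA·y / ΣA = 48.9648 mm.
Transfer each piece to the centroidal x-axis using Ī + A·d² with d = y − 48.9648:
  rectangular body: d = -8.96483 mm → contributes +2 209 326 mm⁴
  semicircular cap: d = 40.5845 mm → contributes +1 337 928 mm⁴
Total I = 3 547 254 mm⁴.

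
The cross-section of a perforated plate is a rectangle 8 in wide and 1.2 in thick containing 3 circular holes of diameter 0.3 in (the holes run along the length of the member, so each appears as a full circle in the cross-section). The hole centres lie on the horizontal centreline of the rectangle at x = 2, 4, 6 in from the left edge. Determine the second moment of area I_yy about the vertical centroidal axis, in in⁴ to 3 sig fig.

Break the section into simple shapes (no overlaps), measuring from the bottom-left corner of the bounding box.
Plate: 8 × 1.2, A = 9.6 in², x = 4 in, Ī = 51.2 in⁴.
Hole 1 (subtracted): ⌀0.3, A = 0.070686 in², x = 2 in, Ī = 0.00039761 in⁴.
Hole 2 (subtracted): ⌀0.3, A = 0.070686 in², x = 4 in, Ī = 0.00039761 in⁴.
Hole 3 (subtracted): ⌀0.3, A = 0.070686 in², x = 6 in, Ī = 0.00039761 in⁴.
By symmetry the centroid is at mid-width, x̄ = 4 in.
Transfer each piece to the vertical centroidal axis using Ī + A·d² with d = x − 4:
  plate: d = 0 in → contributes +51.2 in⁴
  hole 1: d = -2 in → contributes −0.28314 in⁴
  hole 2: d = 0 in → contributes −0.00039761 in⁴
  hole 3: d = 2 in → contributes −0.28314 in⁴
Total I = 50.633 in⁴.

I_yy ≈ 50.6 in⁴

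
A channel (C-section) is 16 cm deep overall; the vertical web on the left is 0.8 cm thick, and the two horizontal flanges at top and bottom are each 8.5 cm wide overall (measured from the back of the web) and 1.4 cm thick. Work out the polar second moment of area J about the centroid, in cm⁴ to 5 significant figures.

J ≈ 1677.8 cm⁴

Split into non-overlapping primitives; take the origin at the lower-left of the bounding box.
Web: 0.8 × 16, A = 12.8 cm², y = 8 cm, Ī = 273.0667 cm⁴.
Top flange (beyond web): 7.7 × 1.4, A = 10.78 cm², y = 15.3 cm, Ī = 1.760733 cm⁴.
Bottom flange (beyond web): 7.7 × 1.4, A = 10.78 cm², y = 0.7 cm, Ī = 1.760733 cm⁴.
By symmetry the centroid is at mid-height, ȳ = 8 cm.
Transfer each piece to the centroidal x-axis using Ī + A·d² with d = y − 8:
  web: d = 0 cm → contributes +273.0667 cm⁴
  top flange (beyond web): d = 7.3 cm → contributes +576.2269 cm⁴
  bottom flange (beyond web): d = -7.3 cm → contributes +576.2269 cm⁴
Total I = 1425.521 cm⁴.
For the y-axis: x̄ = 3.066764 cm.
Repeating about the centroidal y-axis gives I_y = 252.279 cm⁴.
Polar second moment: J = I_x + I_y = 1677.8 cm⁴.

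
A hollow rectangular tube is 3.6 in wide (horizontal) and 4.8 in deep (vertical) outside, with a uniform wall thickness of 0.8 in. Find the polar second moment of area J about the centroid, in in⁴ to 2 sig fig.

J ≈ 44 in⁴

Break the section into simple shapes (no overlaps), measuring from the bottom-left corner of the bounding box.
Outer rectangle: 3.6 × 4.8, A = 17.28 in², y = 2.4 in, Ī = 33.18 in⁴.
Inner void (subtracted): 2 × 3.2, A = 6.4 in², y = 2.4 in, Ī = 5.461 in⁴.
By symmetry the centroid is at mid-height, ȳ = 2.4 in.
All pieces are centred on the centroidal x-axis, so I = ΣĪ (holes subtracted) = 27.72 in⁴.
Repeating about the centroidal y-axis gives I_y = 16.53 in⁴.
Polar second moment: J = I_x + I_y = 44.25 in⁴.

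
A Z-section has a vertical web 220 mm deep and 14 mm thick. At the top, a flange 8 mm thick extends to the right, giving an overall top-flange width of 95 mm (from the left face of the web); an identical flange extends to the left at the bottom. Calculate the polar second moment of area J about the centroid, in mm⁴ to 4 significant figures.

J ≈ 3.067 × 10⁷ mm⁴

Decompose the section into non-overlapping parts with the origin at the bottom-left of its bounding rectangle.
Web: 14 × 220, A = 3 080 mm², y = 110 mm, Ī = 12 422 667 mm⁴.
Top flange (beyond web): 81 × 8, A = 648 mm², y = 216 mm, Ī = 3 456 mm⁴.
Bottom flange (beyond web): 81 × 8, A = 648 mm², y = 4 mm, Ī = 3 456 mm⁴.
Centroid: ȳ = ΣA·y / ΣA = 110 mm.
Transfer each piece to the centroidal x-axis using Ī + A·d² with d = y − 110:
  web: d = 0 mm → contributes +12 422 667 mm⁴
  top flange (beyond web): d = 106 mm → contributes +7 284 384 mm⁴
  bottom flange (beyond web): d = -106 mm → contributes +7 284 384 mm⁴
Total I = 26 991 435 mm⁴.
For the y-axis: x̄ = 88 mm.
Repeating about the centroidal y-axis gives I_y = 3 682 995 mm⁴.
Polar second moment: J = I_x + I_y = 30 674 429 mm⁴.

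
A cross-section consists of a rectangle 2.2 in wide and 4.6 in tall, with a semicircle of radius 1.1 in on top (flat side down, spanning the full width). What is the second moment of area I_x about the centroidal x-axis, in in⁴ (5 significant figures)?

Decompose the section into non-overlapping parts with the origin at the bottom-left of its bounding rectangle.
Rectangular body: 2.2 × 4.6, A = 10.12 in², y = 2.3 in, Ī = 17.84493 in⁴.
Semicircular cap: semicircle r = 1.1, A = 1.900664 in², y = 5.066854 in, Ī = 0.1606952 in⁴.
Centroid: ȳ = ΣA·y / ΣA = 2.737485 in.
Transfer each piece to the centroidal x-axis using Ī + A·d² with d = y − 2.737485:
  rectangular body: d = -0.437485 in → contributes +19.78183 in⁴
  semicircular cap: d = 2.32937 in → contributes +10.47362 in⁴
Total I = 30.25546 in⁴.

I_x ≈ 30.255 in⁴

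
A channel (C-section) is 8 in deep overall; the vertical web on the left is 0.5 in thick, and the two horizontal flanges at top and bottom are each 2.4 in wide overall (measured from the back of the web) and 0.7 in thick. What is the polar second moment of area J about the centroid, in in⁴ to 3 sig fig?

Treat the section as a set of non-overlapping primitives; coordinates are from the bounding-box lower-left.
Web: 0.5 × 8, A = 4 in², y = 4 in, Ī = 21.333 in⁴.
Top flange (beyond web): 1.9 × 0.7, A = 1.33 in², y = 7.65 in, Ī = 0.054308 in⁴.
Bottom flange (beyond web): 1.9 × 0.7, A = 1.33 in², y = 0.35 in, Ī = 0.054308 in⁴.
By symmetry the centroid is at mid-height, ȳ = 4 in.
Transfer each piece to the centroidal x-axis using Ī + A·d² with d = y − 4:
  web: d = 0 in → contributes +21.333 in⁴
  top flange (beyond web): d = 3.65 in → contributes +17.773 in⁴
  bottom flange (beyond web): d = -3.65 in → contributes +17.773 in⁴
Total I = 56.88 in⁴.
For the y-axis: x̄ = 0.72928 in.
Repeating about the centroidal y-axis gives I_y = 3.1841 in⁴.
Polar second moment: J = I_x + I_y = 60.064 in⁴.

J ≈ 60.1 in⁴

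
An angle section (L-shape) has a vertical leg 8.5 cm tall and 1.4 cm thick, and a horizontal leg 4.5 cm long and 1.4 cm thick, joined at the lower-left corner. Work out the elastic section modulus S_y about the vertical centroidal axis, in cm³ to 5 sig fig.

Decompose the section into non-overlapping parts with the origin at the bottom-left of its bounding rectangle.
Vertical leg: 1.4 × 8.5, A = 11.9 cm², x = 0.7 cm, Ī = 1.943667 cm⁴.
Horizontal leg (remainder): 3.1 × 1.4, A = 4.34 cm², x = 2.95 cm, Ī = 3.475617 cm⁴.
Centroid: x̄ = ΣA·x / ΣA = 1.301293 cm.
Transfer each piece to the vertical centroidal axis using Ī + A·d² with d = x − 1.301293:
  vertical leg: d = -0.6012931 cm → contributes +6.246152 cm⁴
  horizontal leg (remainder): d = 1.648707 cm → contributes +15.27275 cm⁴
Total I = 21.51891 cm⁴.
Extreme fibre distance c = 3.198707 cm; S = I/c = 6.727377 cm³.

S_y ≈ 6.7274 cm³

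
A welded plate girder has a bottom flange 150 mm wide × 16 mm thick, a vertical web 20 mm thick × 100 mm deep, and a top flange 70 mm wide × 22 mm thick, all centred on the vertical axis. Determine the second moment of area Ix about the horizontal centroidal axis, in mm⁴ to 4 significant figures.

Ix ≈ 1.524 × 10⁷ mm⁴

Split into non-overlapping primitives; take the origin at the lower-left of the bounding box.
Bottom plate: 150 × 16, A = 2 400 mm², y = 8 mm, Ī = 51 200 mm⁴.
Web plate: 20 × 100, A = 2 000 mm², y = 66 mm, Ī = 1 666 667 mm⁴.
Top plate: 70 × 22, A = 1 540 mm², y = 127 mm, Ī = 62113.3 mm⁴.
Centroid: ȳ = ΣA·y / ΣA = 58.3805 mm.
Transfer each piece to the horizontal centroidal axis using Ī + A·d² with d = y − 58.3805:
  bottom plate: d = -50.3805 mm → contributes +6 142 861 mm⁴
  web plate: d = 7.61953 mm → contributes +1 782 781 mm⁴
  top plate: d = 68.6195 mm → contributes +7 313 418 mm⁴
Total I = 15 239 060 mm⁴.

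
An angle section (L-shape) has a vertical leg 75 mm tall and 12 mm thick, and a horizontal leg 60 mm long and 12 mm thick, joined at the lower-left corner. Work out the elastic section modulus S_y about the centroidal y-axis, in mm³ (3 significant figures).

Treat the section as a set of non-overlapping primitives; coordinates are from the bounding-box lower-left.
Vertical leg: 12 × 75, A = 900 mm², x = 6 mm, Ī = 10 800 mm⁴.
Horizontal leg (remainder): 48 × 12, A = 576 mm², x = 36 mm, Ī = 110 592 mm⁴.
Centroid: x̄ = ΣA·x / ΣA = 17.707 mm.
Transfer each piece to the centroidal y-axis using Ī + A·d² with d = x − 17.707:
  vertical leg: d = -11.707 mm → contributes +134 155 mm⁴
  horizontal leg (remainder): d = 18.293 mm → contributes +303 334 mm⁴
Total I = 437 490 mm⁴.
Extreme fibre distance c = 42.293 mm; S = I/c = 10 344 mm³.

S_y ≈ 1.03 × 10⁴ mm³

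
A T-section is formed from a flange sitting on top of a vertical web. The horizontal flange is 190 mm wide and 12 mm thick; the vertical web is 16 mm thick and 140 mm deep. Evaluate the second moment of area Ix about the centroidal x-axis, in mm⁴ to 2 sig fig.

Decompose the section into non-overlapping parts with the origin at the bottom-left of its bounding rectangle.
Flange: 190 × 12, A = 2 280 mm², y = 146 mm, Ī = 27 360 mm⁴.
Web: 16 × 140, A = 2 240 mm², y = 70 mm, Ī = 3 658 667 mm⁴.
Centroid: ȳ = ΣA·y / ΣA = 108.3 mm.
Transfer each piece to the centroidal x-axis using Ī + A·d² with d = y − 108.3:
  flange: d = 37.66 mm → contributes +3 261 667 mm⁴
  web: d = -38.34 mm → contributes +6 950 729 mm⁴
Total I = 10 212 396 mm⁴.

Ix ≈ 1.0 × 10⁷ mm⁴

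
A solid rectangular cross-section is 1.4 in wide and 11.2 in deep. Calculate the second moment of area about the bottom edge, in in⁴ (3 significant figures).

I_base ≈ 656 in⁴

The section: 1.4 × 11.2, A = 15.68 in², y = 5.6 in, Ī = 163.91 in⁴.
Transfer it to a horizontal axis along the bottom face using Ī + A·d² with d = y − 0:
  the section: d = 5.6 in → contributes +655.63 in⁴
Total I = 655.63 in⁴.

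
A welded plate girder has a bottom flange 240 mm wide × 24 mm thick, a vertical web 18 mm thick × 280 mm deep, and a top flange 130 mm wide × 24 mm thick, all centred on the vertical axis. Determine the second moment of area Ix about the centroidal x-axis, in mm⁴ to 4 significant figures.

Ix ≈ 2.269 × 10⁸ mm⁴

Split into non-overlapping primitives; take the origin at the lower-left of the bounding box.
Bottom plate: 240 × 24, A = 5 760 mm², y = 12 mm, Ī = 276 480 mm⁴.
Web plate: 18 × 280, A = 5 040 mm², y = 164 mm, Ī = 32 928 000 mm⁴.
Top plate: 130 × 24, A = 3 120 mm², y = 316 mm, Ī = 149 760 mm⁴.
Centroid: ȳ = ΣA·y / ΣA = 135.172 mm.
Transfer each piece to the centroidal x-axis using Ī + A·d² with d = y − 135.172:
  bottom plate: d = -123.172 mm → contributes +87 663 995 mm⁴
  web plate: d = 28.8276 mm → contributes +37 116 390 mm⁴
  top plate: d = 180.828 mm → contributes +102 169 442 mm⁴
Total I = 226 949 826 mm⁴.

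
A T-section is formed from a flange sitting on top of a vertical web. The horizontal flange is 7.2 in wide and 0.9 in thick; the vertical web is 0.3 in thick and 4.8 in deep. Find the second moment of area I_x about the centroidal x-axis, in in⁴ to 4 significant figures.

I_x ≈ 12.77 in⁴

Break the section into simple shapes (no overlaps), measuring from the bottom-left corner of the bounding box.
Flange: 7.2 × 0.9, A = 6.48 in², y = 5.25 in, Ī = 0.4374 in⁴.
Web: 0.3 × 4.8, A = 1.44 in², y = 2.4 in, Ī = 2.7648 in⁴.
Centroid: ȳ = ΣA·y / ΣA = 4.73182 in.
Transfer each piece to the centroidal x-axis using Ī + A·d² with d = y − 4.73182:
  flange: d = 0.518182 in → contributes +2.17736 in⁴
  web: d = -2.33182 in → contributes +10.5946 in⁴
Total I = 12.772 in⁴.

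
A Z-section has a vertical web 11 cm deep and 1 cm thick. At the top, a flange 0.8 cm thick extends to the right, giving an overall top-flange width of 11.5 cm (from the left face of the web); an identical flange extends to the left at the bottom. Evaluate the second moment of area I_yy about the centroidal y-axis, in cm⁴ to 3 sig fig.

Split into non-overlapping primitives; take the origin at the lower-left of the bounding box.
Web: 1 × 11, A = 11 cm², x = 11 cm, Ī = 0.91667 cm⁴.
Top flange (beyond web): 10.5 × 0.8, A = 8.4 cm², x = 16.75 cm, Ī = 77.175 cm⁴.
Bottom flange (beyond web): 10.5 × 0.8, A = 8.4 cm², x = 5.25 cm, Ī = 77.175 cm⁴.
Centroid: x̄ = ΣA·x / ΣA = 11 cm.
Transfer each piece to the centroidal y-axis using Ī + A·d² with d = x − 11:
  web: d = 0 cm → contributes +0.91667 cm⁴
  top flange (beyond web): d = 5.75 cm → contributes +354.9 cm⁴
  bottom flange (beyond web): d = -5.75 cm → contributes +354.9 cm⁴
Total I = 710.72 cm⁴.

I_yy ≈ 711 cm⁴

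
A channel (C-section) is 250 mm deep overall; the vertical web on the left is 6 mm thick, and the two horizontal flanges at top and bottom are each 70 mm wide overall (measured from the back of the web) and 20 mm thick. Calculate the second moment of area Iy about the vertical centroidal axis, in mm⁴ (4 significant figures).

Iy ≈ 2.037 × 10⁶ mm⁴

Treat the section as a set of non-overlapping primitives; coordinates are from the bounding-box lower-left.
Web: 6 × 250, A = 1 500 mm², x = 3 mm, Ī = 4 500 mm⁴.
Top flange (beyond web): 64 × 20, A = 1 280 mm², x = 38 mm, Ī = 436 907 mm⁴.
Bottom flange (beyond web): 64 × 20, A = 1 280 mm², x = 38 mm, Ī = 436 907 mm⁴.
Centroid: x̄ = ΣA·x / ΣA = 25.069 mm.
Transfer each piece to the vertical centroidal axis using Ī + A·d² with d = x − 25.069:
  web: d = -22.069 mm → contributes +735 059 mm⁴
  top flange (beyond web): d = 12.931 mm → contributes +650 938 mm⁴
  bottom flange (beyond web): d = 12.931 mm → contributes +650 938 mm⁴
Total I = 2 036 934 mm⁴.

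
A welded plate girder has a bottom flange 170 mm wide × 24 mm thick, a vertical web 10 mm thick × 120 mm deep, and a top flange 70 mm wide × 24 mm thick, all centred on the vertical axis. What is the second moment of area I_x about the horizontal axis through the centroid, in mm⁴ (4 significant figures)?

Split into non-overlapping primitives; take the origin at the lower-left of the bounding box.
Bottom plate: 170 × 24, A = 4 080 mm², y = 12 mm, Ī = 195 840 mm⁴.
Web plate: 10 × 120, A = 1 200 mm², y = 84 mm, Ī = 1 440 000 mm⁴.
Top plate: 70 × 24, A = 1 680 mm², y = 156 mm, Ī = 80 640 mm⁴.
Centroid: ȳ = ΣA·y / ΣA = 59.1724 mm.
Transfer each piece to the horizontal axis through the centroid using Ī + A·d² with d = y − 59.1724:
  bottom plate: d = -47.1724 mm → contributes +9 274 805 mm⁴
  web plate: d = 24.8276 mm → contributes +2 179 691 mm⁴
  top plate: d = 96.8276 mm → contributes +15 831 617 mm⁴
Total I = 27 286 113 mm⁴.

I_x ≈ 2.729 × 10⁷ mm⁴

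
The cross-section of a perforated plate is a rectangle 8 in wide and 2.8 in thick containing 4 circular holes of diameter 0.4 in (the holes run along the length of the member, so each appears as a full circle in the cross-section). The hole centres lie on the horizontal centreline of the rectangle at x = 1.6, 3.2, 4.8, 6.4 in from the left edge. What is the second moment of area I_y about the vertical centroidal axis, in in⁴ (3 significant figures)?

Treat the section as a set of non-overlapping primitives; coordinates are from the bounding-box lower-left.
Plate: 8 × 2.8, A = 22.4 in², x = 4 in, Ī = 119.47 in⁴.
Hole 1 (subtracted): ⌀0.4, A = 0.12566 in², x = 1.6 in, Ī = 0.0012566 in⁴.
Hole 2 (subtracted): ⌀0.4, A = 0.12566 in², x = 3.2 in, Ī = 0.0012566 in⁴.
Hole 3 (subtracted): ⌀0.4, A = 0.12566 in², x = 4.8 in, Ī = 0.0012566 in⁴.
Hole 4 (subtracted): ⌀0.4, A = 0.12566 in², x = 6.4 in, Ī = 0.0012566 in⁴.
By symmetry the centroid is at mid-width, x̄ = 4 in.
Transfer each piece to the vertical centroidal axis using Ī + A·d² with d = x − 4:
  plate: d = 0 in → contributes +119.47 in⁴
  hole 1: d = -2.4 in → contributes −0.72508 in⁴
  hole 2: d = -0.8 in → contributes −0.081681 in⁴
  hole 3: d = 0.8 in → contributes −0.081681 in⁴
  hole 4: d = 2.4 in → contributes −0.72508 in⁴
Total I = 117.85 in⁴.

I_y ≈ 118 in⁴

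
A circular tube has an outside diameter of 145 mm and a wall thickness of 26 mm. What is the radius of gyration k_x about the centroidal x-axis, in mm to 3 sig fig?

Split into non-overlapping primitives; take the origin at the lower-left of the bounding box.
Outer circle: ⌀145, A = 16 513 mm², y = 72.5 mm, Ī = 21 699 109 mm⁴.
Bore (subtracted): ⌀93, A = 6792.9 mm², y = 72.5 mm, Ī = 3 671 992 mm⁴.
By symmetry the centroid is at mid-height, ȳ = 72.5 mm.
All pieces are centred on the centroidal x-axis, so I = ΣĪ (holes subtracted) = 18 027 118 mm⁴.
Radius of gyration: k = √(I/A) = √(18 027 118 / 9720.1) = 43.065 mm.

k_x ≈ 43.1 mm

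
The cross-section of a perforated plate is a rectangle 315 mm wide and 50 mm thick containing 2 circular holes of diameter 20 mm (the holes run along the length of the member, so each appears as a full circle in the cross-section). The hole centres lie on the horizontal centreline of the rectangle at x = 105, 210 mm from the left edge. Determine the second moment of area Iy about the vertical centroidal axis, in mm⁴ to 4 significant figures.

Iy ≈ 1.285 × 10⁸ mm⁴

Break the section into simple shapes (no overlaps), measuring from the bottom-left corner of the bounding box.
Plate: 315 × 50, A = 15 750 mm², x = 157.5 mm, Ī = 130 232 813 mm⁴.
Hole 1 (subtracted): ⌀20, A = 314.159 mm², x = 105 mm, Ī = 7853.98 mm⁴.
Hole 2 (subtracted): ⌀20, A = 314.159 mm², x = 210 mm, Ī = 7853.98 mm⁴.
By symmetry the centroid is at mid-width, x̄ = 157.5 mm.
Transfer each piece to the vertical centroidal axis using Ī + A·d² with d = x − 157.5:
  plate: d = 0 mm → contributes +130 232 813 mm⁴
  hole 1: d = -52.5 mm → contributes −873 755 mm⁴
  hole 2: d = 52.5 mm → contributes −873 755 mm⁴
Total I = 128 485 302 mm⁴.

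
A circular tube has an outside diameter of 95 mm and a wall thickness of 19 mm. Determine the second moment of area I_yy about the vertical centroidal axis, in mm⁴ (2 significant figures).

I_yy ≈ 3.5 × 10⁶ mm⁴

Decompose the section into non-overlapping parts with the origin at the bottom-left of its bounding rectangle.
Outer circle: ⌀95, A = 7 088 mm², x = 47.5 mm, Ī = 3 998 198 mm⁴.
Bore (subtracted): ⌀57, A = 2 552 mm², x = 47.5 mm, Ī = 518 166 mm⁴.
By symmetry the centroid is at mid-width, x̄ = 47.5 mm.
All pieces are centred on the vertical centroidal axis, so I = ΣĪ (holes subtracted) = 3 480 032 mm⁴.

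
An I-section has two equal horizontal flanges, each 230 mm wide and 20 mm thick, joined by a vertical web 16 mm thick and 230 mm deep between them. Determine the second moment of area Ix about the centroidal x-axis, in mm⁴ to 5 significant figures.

Split into non-overlapping primitives; take the origin at the lower-left of the bounding box.
Bottom flange: 230 × 20, A = 4 600 mm², y = 10 mm, Ī = 153333.3 mm⁴.
Web: 16 × 230, A = 3 680 mm², y = 135 mm, Ī = 16 222 667 mm⁴.
Top flange: 230 × 20, A = 4 600 mm², y = 260 mm, Ī = 153333.3 mm⁴.
By symmetry the centroid is at mid-height, ȳ = 135 mm.
Transfer each piece to the centroidal x-axis using Ī + A·d² with d = y − 135:
  bottom flange: d = -125 mm → contributes +72 028 333 mm⁴
  web: d = 0 mm → contributes +16 222 667 mm⁴
  top flange: d = 125 mm → contributes +72 028 333 mm⁴
Total I = 160 279 333 mm⁴.

Ix ≈ 1.6028 × 10⁸ mm⁴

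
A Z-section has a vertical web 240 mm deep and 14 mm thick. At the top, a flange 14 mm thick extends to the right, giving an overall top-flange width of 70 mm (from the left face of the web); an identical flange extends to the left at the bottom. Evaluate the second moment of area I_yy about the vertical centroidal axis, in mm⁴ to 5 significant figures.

Split into non-overlapping primitives; take the origin at the lower-left of the bounding box.
Web: 14 × 240, A = 3 360 mm², x = 63 mm, Ī = 54 880 mm⁴.
Top flange (beyond web): 56 × 14, A = 784 mm², x = 98 mm, Ī = 204885.3 mm⁴.
Bottom flange (beyond web): 56 × 14, A = 784 mm², x = 28 mm, Ī = 204885.3 mm⁴.
Centroid: x̄ = ΣA·x / ΣA = 63 mm.
Transfer each piece to the vertical centroidal axis using Ī + A·d² with d = x − 63:
  web: d = 0 mm → contributes +54 880 mm⁴
  top flange (beyond web): d = 35 mm → contributes +1 165 285 mm⁴
  bottom flange (beyond web): d = -35 mm → contributes +1 165 285 mm⁴
Total I = 2 385 451 mm⁴.

I_yy ≈ 2.3855 × 10⁶ mm⁴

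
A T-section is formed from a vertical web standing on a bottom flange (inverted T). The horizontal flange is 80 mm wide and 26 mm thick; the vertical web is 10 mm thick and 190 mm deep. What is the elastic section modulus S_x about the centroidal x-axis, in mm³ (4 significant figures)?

S_x ≈ 1.150 × 10⁵ mm³

Treat the section as a set of non-overlapping primitives; coordinates are from the bounding-box lower-left.
Flange: 80 × 26, A = 2 080 mm², y = 13 mm, Ī = 117 173 mm⁴.
Web: 10 × 190, A = 1 900 mm², y = 121 mm, Ī = 5 715 833 mm⁴.
Centroid: ȳ = ΣA·y / ΣA = 64.5578 mm.
Transfer each piece to the centroidal x-axis using Ī + A·d² with d = y − 64.5578:
  flange: d = -51.5578 mm → contributes +5 646 241 mm⁴
  web: d = 56.4422 mm → contributes +11 768 707 mm⁴
Total I = 17 414 948 mm⁴.
Extreme fibre distance c = 151.442 mm; S = I/c = 114 994 mm³.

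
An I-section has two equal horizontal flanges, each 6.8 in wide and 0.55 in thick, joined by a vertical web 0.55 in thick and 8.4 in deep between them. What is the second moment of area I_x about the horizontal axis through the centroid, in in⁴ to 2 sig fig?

Treat the section as a set of non-overlapping primitives; coordinates are from the bounding-box lower-left.
Bottom flange: 6.8 × 0.55, A = 3.74 in², y = 0.275 in, Ī = 0.09428 in⁴.
Web: 0.55 × 8.4, A = 4.62 in², y = 4.75 in, Ī = 27.17 in⁴.
Top flange: 6.8 × 0.55, A = 3.74 in², y = 9.225 in, Ī = 0.09428 in⁴.
By symmetry the centroid is at mid-height, ȳ = 4.75 in.
Transfer each piece to the horizontal axis through the centroid using Ī + A·d² with d = y − 4.75:
  bottom flange: d = -4.475 in → contributes +74.99 in⁴
  web: d = 0 in → contributes +27.17 in⁴
  top flange: d = 4.475 in → contributes +74.99 in⁴
Total I = 177.1 in⁴.

I_x ≈ 180 in⁴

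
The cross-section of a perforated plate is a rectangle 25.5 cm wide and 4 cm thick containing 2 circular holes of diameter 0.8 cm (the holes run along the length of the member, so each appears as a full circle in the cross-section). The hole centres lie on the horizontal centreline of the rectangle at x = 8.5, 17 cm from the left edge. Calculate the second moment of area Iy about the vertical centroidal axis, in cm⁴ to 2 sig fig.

Decompose the section into non-overlapping parts with the origin at the bottom-left of its bounding rectangle.
Plate: 25.5 × 4, A = 102 cm², x = 12.75 cm, Ī = 5 527 cm⁴.
Hole 1 (subtracted): ⌀0.8, A = 0.5027 cm², x = 8.5 cm, Ī = 0.02011 cm⁴.
Hole 2 (subtracted): ⌀0.8, A = 0.5027 cm², x = 17 cm, Ī = 0.02011 cm⁴.
By symmetry the centroid is at mid-width, x̄ = 12.75 cm.
Transfer each piece to the vertical centroidal axis using Ī + A·d² with d = x − 12.75:
  plate: d = 0 cm → contributes +5 527 cm⁴
  hole 1: d = -4.25 cm → contributes −9.099 cm⁴
  hole 2: d = 4.25 cm → contributes −9.099 cm⁴
Total I = 5 509 cm⁴.

Iy ≈ 5500 cm⁴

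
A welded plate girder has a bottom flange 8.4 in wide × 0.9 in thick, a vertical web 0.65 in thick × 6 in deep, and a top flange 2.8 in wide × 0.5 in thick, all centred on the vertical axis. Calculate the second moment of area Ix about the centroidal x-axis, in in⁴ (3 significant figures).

Ix ≈ 81.0 in⁴

Decompose the section into non-overlapping parts with the origin at the bottom-left of its bounding rectangle.
Bottom plate: 8.4 × 0.9, A = 7.56 in², y = 0.45 in, Ī = 0.5103 in⁴.
Web plate: 0.65 × 6, A = 3.9 in², y = 3.9 in, Ī = 11.7 in⁴.
Top plate: 2.8 × 0.5, A = 1.4 in², y = 7.15 in, Ī = 0.029167 in⁴.
Centroid: ȳ = ΣA·y / ΣA = 2.2257 in.
Transfer each piece to the centroidal x-axis using Ī + A·d² with d = y − 2.2257:
  bottom plate: d = -1.7757 in → contributes +24.347 in⁴
  web plate: d = 1.6743 in → contributes +22.633 in⁴
  top plate: d = 4.9243 in → contributes +33.978 in⁴
Total I = 80.958 in⁴.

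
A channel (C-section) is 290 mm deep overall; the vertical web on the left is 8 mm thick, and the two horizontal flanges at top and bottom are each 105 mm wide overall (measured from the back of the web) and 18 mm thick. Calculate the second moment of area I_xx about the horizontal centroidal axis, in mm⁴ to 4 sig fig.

I_xx ≈ 8.094 × 10⁷ mm⁴

Treat the section as a set of non-overlapping primitives; coordinates are from the bounding-box lower-left.
Web: 8 × 290, A = 2 320 mm², y = 145 mm, Ī = 16 259 333 mm⁴.
Top flange (beyond web): 97 × 18, A = 1 746 mm², y = 281 mm, Ī = 47 142 mm⁴.
Bottom flange (beyond web): 97 × 18, A = 1 746 mm², y = 9 mm, Ī = 47 142 mm⁴.
By symmetry the centroid is at mid-height, ȳ = 145 mm.
Transfer each piece to the horizontal centroidal axis using Ī + A·d² with d = y − 145:
  web: d = 0 mm → contributes +16 259 333 mm⁴
  top flange (beyond web): d = 136 mm → contributes +32 341 158 mm⁴
  bottom flange (beyond web): d = -136 mm → contributes +32 341 158 mm⁴
Total I = 80 941 649 mm⁴.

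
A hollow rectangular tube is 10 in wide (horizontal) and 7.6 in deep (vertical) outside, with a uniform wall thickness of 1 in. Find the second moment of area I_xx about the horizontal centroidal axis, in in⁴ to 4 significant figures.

Decompose the section into non-overlapping parts with the origin at the bottom-left of its bounding rectangle.
Outer rectangle: 10 × 7.6, A = 76 in², y = 3.8 in, Ī = 365.813 in⁴.
Inner void (subtracted): 8 × 5.6, A = 44.8 in², y = 3.8 in, Ī = 117.077 in⁴.
By symmetry the centroid is at mid-height, ȳ = 3.8 in.
All pieces are centred on the horizontal centroidal axis, so I = ΣĪ (holes subtracted) = 248.736 in⁴.

I_xx ≈ 248.7 in⁴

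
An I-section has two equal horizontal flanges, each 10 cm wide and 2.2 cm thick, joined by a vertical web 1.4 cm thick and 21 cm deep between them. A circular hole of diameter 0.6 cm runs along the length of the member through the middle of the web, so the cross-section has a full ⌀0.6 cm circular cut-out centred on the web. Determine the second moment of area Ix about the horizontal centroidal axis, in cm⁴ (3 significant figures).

Treat the section as a set of non-overlapping primitives; coordinates are from the bounding-box lower-left.
Bottom flange: 10 × 2.2, A = 22 cm², y = 1.1 cm, Ī = 8.8733 cm⁴.
Web: 1.4 × 21, A = 29.4 cm², y = 12.7 cm, Ī = 1080.5 cm⁴.
Top flange: 10 × 2.2, A = 22 cm², y = 24.3 cm, Ī = 8.8733 cm⁴.
Hole (subtracted): ⌀0.6, A = 0.28274 cm², y = 12.7 cm, Ī = 0.0063617 cm⁴.
By symmetry the centroid is at mid-height, ȳ = 12.7 cm.
Transfer each piece to the horizontal centroidal axis using Ī + A·d² with d = y − 12.7:
  bottom flange: d = -11.6 cm → contributes +2969.2 cm⁴
  web: d = 0 cm → contributes +1080.5 cm⁴
  top flange: d = 11.6 cm → contributes +2969.2 cm⁴
  hole: d = 0 cm → contributes −0.0063617 cm⁴
Total I = 7018.8 cm⁴.

Ix ≈ 7020 cm⁴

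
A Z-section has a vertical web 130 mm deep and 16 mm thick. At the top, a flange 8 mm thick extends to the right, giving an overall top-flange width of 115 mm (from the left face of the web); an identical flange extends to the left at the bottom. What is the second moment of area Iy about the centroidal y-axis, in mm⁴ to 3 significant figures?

Iy ≈ 6.58 × 10⁶ mm⁴

Break the section into simple shapes (no overlaps), measuring from the bottom-left corner of the bounding box.
Web: 16 × 130, A = 2 080 mm², x = 107 mm, Ī = 44 373 mm⁴.
Top flange (beyond web): 99 × 8, A = 792 mm², x = 164.5 mm, Ī = 646 866 mm⁴.
Bottom flange (beyond web): 99 × 8, A = 792 mm², x = 49.5 mm, Ī = 646 866 mm⁴.
Centroid: x̄ = ΣA·x / ΣA = 107 mm.
Transfer each piece to the centroidal y-axis using Ī + A·d² with d = x − 107:
  web: d = 0 mm → contributes +44 373 mm⁴
  top flange (beyond web): d = 57.5 mm → contributes +3 265 416 mm⁴
  bottom flange (beyond web): d = -57.5 mm → contributes +3 265 416 mm⁴
Total I = 6 575 205 mm⁴.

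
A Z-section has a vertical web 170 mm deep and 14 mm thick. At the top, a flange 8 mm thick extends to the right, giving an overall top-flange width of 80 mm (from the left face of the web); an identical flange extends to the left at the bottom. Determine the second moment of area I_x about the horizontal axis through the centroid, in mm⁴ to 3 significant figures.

I_x ≈ 1.27 × 10⁷ mm⁴

Split into non-overlapping primitives; take the origin at the lower-left of the bounding box.
Web: 14 × 170, A = 2 380 mm², y = 85 mm, Ī = 5 731 833 mm⁴.
Top flange (beyond web): 66 × 8, A = 528 mm², y = 166 mm, Ī = 2 816 mm⁴.
Bottom flange (beyond web): 66 × 8, A = 528 mm², y = 4 mm, Ī = 2 816 mm⁴.
Centroid: ȳ = ΣA·y / ΣA = 85 mm.
Transfer each piece to the horizontal axis through the centroid using Ī + A·d² with d = y − 85:
  web: d = 0 mm → contributes +5 731 833 mm⁴
  top flange (beyond web): d = 81 mm → contributes +3 467 024 mm⁴
  bottom flange (beyond web): d = -81 mm → contributes +3 467 024 mm⁴
Total I = 12 665 881 mm⁴.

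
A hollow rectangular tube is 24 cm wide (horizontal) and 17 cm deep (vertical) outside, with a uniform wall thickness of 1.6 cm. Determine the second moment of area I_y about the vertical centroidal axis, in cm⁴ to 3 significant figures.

Treat the section as a set of non-overlapping primitives; coordinates are from the bounding-box lower-left.
Outer rectangle: 24 × 17, A = 408 cm², x = 12 cm, Ī = 19 584 cm⁴.
Inner void (subtracted): 20.8 × 13.8, A = 287.04 cm², x = 12 cm, Ī = 10 349 cm⁴.
By symmetry the centroid is at mid-width, x̄ = 12 cm.
All pieces are centred on the vertical centroidal axis, so I = ΣĪ (holes subtracted) = 9235.3 cm⁴.

I_y ≈ 9240 cm⁴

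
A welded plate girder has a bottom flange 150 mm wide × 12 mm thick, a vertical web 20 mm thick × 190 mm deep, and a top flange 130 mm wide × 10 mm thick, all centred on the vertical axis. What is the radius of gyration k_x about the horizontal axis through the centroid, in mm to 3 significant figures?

k_x ≈ 78.4 mm

Split into non-overlapping primitives; take the origin at the lower-left of the bounding box.
Bottom plate: 150 × 12, A = 1 800 mm², y = 6 mm, Ī = 21 600 mm⁴.
Web plate: 20 × 190, A = 3 800 mm², y = 107 mm, Ī = 11 431 667 mm⁴.
Top plate: 130 × 10, A = 1 300 mm², y = 207 mm, Ī = 10 833 mm⁴.
Centroid: ȳ = ΣA·y / ΣA = 99.493 mm.
Transfer each piece to the horizontal axis through the centroid using Ī + A·d² with d = y − 99.493:
  bottom plate: d = -93.493 mm → contributes +15 755 211 mm⁴
  web plate: d = 7.5072 mm → contributes +11 645 830 mm⁴
  top plate: d = 107.51 mm → contributes +15 035 984 mm⁴
Total I = 42 437 025 mm⁴.
Radius of gyration: k = √(I/A) = √(42 437 025 / 6 900) = 78.424 mm.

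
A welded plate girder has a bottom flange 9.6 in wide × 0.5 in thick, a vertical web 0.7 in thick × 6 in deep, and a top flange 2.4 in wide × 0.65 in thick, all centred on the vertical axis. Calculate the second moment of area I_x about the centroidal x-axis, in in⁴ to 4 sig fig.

Break the section into simple shapes (no overlaps), measuring from the bottom-left corner of the bounding box.
Bottom plate: 9.6 × 0.5, A = 4.8 in², y = 0.25 in, Ī = 0.1 in⁴.
Web plate: 0.7 × 6, A = 4.2 in², y = 3.5 in, Ī = 12.6 in⁴.
Top plate: 2.4 × 0.65, A = 1.56 in², y = 6.825 in, Ī = 0.054925 in⁴.
Centroid: ȳ = ΣA·y / ΣA = 2.51392 in.
Transfer each piece to the centroidal x-axis using Ī + A·d² with d = y − 2.51392:
  bottom plate: d = -2.26392 in → contributes +24.7016 in⁴
  web plate: d = 0.98608 in → contributes +16.6839 in⁴
  top plate: d = 4.31108 in → contributes +29.0482 in⁴
Total I = 70.4337 in⁴.

I_x ≈ 70.43 in⁴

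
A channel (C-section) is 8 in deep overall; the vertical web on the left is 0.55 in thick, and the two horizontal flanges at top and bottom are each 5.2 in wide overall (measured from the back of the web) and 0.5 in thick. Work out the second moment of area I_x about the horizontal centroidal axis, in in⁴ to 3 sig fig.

Split into non-overlapping primitives; take the origin at the lower-left of the bounding box.
Web: 0.55 × 8, A = 4.4 in², y = 4 in, Ī = 23.467 in⁴.
Top flange (beyond web): 4.65 × 0.5, A = 2.325 in², y = 7.75 in, Ī = 0.048438 in⁴.
Bottom flange (beyond web): 4.65 × 0.5, A = 2.325 in², y = 0.25 in, Ī = 0.048438 in⁴.
By symmetry the centroid is at mid-height, ȳ = 4 in.
Transfer each piece to the horizontal centroidal axis using Ī + A·d² with d = y − 4:
  web: d = 0 in → contributes +23.467 in⁴
  top flange (beyond web): d = 3.75 in → contributes +32.744 in⁴
  bottom flange (beyond web): d = -3.75 in → contributes +32.744 in⁴
Total I = 88.954 in⁴.

I_x ≈ 89.0 in⁴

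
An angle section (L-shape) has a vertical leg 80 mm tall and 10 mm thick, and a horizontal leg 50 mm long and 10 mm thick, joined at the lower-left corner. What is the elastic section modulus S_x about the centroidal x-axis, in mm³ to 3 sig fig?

Treat the section as a set of non-overlapping primitives; coordinates are from the bounding-box lower-left.
Vertical leg: 10 × 80, A = 800 mm², y = 40 mm, Ī = 426 667 mm⁴.
Horizontal leg (remainder): 40 × 10, A = 400 mm², y = 5 mm, Ī = 3333.3 mm⁴.
Centroid: ȳ = ΣA·y / ΣA = 28.333 mm.
Transfer each piece to the centroidal x-axis using Ī + A·d² with d = y − 28.333:
  vertical leg: d = 11.667 mm → contributes +535 556 mm⁴
  horizontal leg (remainder): d = -23.333 mm → contributes +221 111 mm⁴
Total I = 756 667 mm⁴.
Extreme fibre distance c = 51.667 mm; S = I/c = 14 645 mm³.

S_x ≈ 1.46 × 10⁴ mm³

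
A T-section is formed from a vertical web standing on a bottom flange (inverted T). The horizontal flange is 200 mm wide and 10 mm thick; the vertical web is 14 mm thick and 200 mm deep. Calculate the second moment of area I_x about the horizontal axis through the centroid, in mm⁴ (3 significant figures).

I_x ≈ 2.22 × 10⁷ mm⁴

Treat the section as a set of non-overlapping primitives; coordinates are from the bounding-box lower-left.
Flange: 200 × 10, A = 2 000 mm², y = 5 mm, Ī = 16 667 mm⁴.
Web: 14 × 200, A = 2 800 mm², y = 110 mm, Ī = 9 333 333 mm⁴.
Centroid: ȳ = ΣA·y / ΣA = 66.25 mm.
Transfer each piece to the horizontal axis through the centroid using Ī + A·d² with d = y − 66.25:
  flange: d = -61.25 mm → contributes +7 519 792 mm⁴
  web: d = 43.75 mm → contributes +14 692 708 mm⁴
Total I = 22 212 500 mm⁴.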